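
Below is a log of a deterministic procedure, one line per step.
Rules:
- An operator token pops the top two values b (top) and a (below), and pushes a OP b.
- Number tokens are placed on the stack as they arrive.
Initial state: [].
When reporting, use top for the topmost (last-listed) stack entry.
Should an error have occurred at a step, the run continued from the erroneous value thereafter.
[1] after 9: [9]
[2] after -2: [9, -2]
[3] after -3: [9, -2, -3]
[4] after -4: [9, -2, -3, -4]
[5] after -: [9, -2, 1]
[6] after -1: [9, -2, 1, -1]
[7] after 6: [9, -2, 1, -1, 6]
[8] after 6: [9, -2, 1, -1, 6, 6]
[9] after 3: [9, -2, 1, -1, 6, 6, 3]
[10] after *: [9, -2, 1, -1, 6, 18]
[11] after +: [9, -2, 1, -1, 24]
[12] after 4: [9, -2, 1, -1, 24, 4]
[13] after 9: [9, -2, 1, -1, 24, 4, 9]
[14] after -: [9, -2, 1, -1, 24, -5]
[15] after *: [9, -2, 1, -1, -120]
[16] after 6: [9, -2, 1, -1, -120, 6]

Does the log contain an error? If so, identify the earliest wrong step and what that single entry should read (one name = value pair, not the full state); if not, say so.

Step 1: push 9: top = 9 — consistent with the log.
Step 2: push -2: top = -2 — consistent with the log.
Step 3: push -3: top = -3 — agrees with the log.
Step 4: push -4: top = -4 — exactly as logged.
Step 5: -3 - -4 = 1 — agrees with the log.
Step 6: push -1: top = -1 — agrees with the log.
Step 7: push 6: top = 6 — matches.
Step 8: push 6: top = 6 — confirmed correct.
Step 9: push 3: top = 3 — same as recorded.
Step 10: 6 * 3 = 18 — confirmed correct.
Step 11: 6 + 18 = 24 — consistent with the log.
Step 12: push 4: top = 4 — exactly as logged.
Step 13: push 9: top = 9 — no discrepancy.
Step 14: 4 - 9 = -5 — consistent with the log.
Step 15: 24 * -5 = -120 — same as recorded.
Step 16: push 6: top = 6 — same as recorded.
All entries verified; no error found.

no error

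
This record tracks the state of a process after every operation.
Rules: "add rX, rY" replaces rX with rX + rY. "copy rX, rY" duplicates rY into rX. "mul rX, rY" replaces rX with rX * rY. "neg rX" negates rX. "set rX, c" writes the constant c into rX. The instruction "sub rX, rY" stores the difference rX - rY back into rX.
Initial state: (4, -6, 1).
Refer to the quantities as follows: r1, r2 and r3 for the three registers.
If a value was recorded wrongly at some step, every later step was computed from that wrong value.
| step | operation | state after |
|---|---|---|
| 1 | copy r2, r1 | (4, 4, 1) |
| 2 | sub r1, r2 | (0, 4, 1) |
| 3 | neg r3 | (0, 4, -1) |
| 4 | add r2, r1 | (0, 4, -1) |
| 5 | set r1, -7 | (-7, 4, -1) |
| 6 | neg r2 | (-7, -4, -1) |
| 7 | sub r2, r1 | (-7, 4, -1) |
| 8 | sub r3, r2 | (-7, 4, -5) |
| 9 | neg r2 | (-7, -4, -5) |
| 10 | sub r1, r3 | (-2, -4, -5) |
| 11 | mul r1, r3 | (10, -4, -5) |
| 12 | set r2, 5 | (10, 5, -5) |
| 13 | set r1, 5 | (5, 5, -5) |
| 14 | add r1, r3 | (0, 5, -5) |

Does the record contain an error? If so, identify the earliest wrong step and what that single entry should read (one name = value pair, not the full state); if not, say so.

Step 1: r2 = 4 — matches.
Step 2: r1 = 4 - 4 = 0 — consistent with the record.
Step 3: r3 = -(1) = -1 — exactly as logged.
Step 4: r2 = 4 + 0 = 4 — consistent with the record.
Step 5: r1 = -7 — matches.
Step 6: r2 = -(4) = -4 — same as recorded.
Step 7: r2 = -4 - -7 = 3 — this is not what the record shows.
First incorrect step: 7; the correct value is r2 = 3.

step 7, r2 = 3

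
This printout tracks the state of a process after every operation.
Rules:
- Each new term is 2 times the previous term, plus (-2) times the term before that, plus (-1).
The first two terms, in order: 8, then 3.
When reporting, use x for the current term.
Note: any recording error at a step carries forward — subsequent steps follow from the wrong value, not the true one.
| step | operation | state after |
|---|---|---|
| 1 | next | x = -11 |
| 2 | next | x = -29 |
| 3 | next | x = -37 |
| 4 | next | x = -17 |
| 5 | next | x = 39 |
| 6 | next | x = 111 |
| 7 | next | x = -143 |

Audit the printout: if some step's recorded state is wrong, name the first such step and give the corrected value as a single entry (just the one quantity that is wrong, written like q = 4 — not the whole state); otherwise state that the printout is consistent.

step 7, x = 143

step 1: x = 2*(3) + (-2)*(8) + (-1) = -11 -> verified
step 2: x = 2*(-11) + (-2)*(3) + (-1) = -29 -> no discrepancy
step 3: x = 2*(-29) + (-2)*(-11) + (-1) = -37 -> same as recorded
step 4: x = 2*(-37) + (-2)*(-29) + (-1) = -17 -> same as recorded
step 5: x = 2*(-17) + (-2)*(-37) + (-1) = 39 -> checks out
step 6: x = 2*(39) + (-2)*(-17) + (-1) = 111 -> in agreement
step 7: x = 2*(111) + (-2)*(39) + (-1) = 143 -> the recorded entry deviates here
The earliest wrong entry is at step 7: it should read x = 143.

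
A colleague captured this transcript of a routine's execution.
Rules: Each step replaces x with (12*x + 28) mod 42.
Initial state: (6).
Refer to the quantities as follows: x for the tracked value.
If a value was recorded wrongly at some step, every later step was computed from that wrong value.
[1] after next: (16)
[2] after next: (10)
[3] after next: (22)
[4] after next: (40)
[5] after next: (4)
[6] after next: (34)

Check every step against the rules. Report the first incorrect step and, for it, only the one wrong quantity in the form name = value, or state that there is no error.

Step 1: x = (12*6 + 28) mod 42 = 16 — confirmed correct.
Step 2: x = (12*16 + 28) mod 42 = 10 — confirmed correct.
Step 3: x = (12*10 + 28) mod 42 = 22 — same as recorded.
Step 4: x = (12*22 + 28) mod 42 = 40 — same as recorded.
Step 5: x = (12*40 + 28) mod 42 = 4 — matches.
Step 6: x = (12*4 + 28) mod 42 = 34 — agrees with the transcript.
All steps check out; nothing to correct.

no error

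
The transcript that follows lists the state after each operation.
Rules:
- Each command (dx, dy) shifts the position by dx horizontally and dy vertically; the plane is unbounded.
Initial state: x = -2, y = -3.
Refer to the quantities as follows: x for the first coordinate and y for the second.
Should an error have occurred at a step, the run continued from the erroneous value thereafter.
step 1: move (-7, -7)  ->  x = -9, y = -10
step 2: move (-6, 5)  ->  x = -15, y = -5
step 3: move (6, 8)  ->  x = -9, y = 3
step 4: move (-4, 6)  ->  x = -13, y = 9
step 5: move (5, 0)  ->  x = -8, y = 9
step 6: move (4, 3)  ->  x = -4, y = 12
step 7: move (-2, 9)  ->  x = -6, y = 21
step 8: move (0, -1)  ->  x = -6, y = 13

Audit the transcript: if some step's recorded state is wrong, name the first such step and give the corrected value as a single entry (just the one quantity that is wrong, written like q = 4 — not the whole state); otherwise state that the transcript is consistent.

step 1: x = -2 + (-7) = -9, y = -3 + (-7) = -10 -> no discrepancy
step 2: x = -9 + (-6) = -15, y = -10 + (5) = -5 -> no discrepancy
step 3: x = -15 + (6) = -9, y = -5 + (8) = 3 -> same as recorded
step 4: x = -9 + (-4) = -13, y = 3 + (6) = 9 -> no discrepancy
step 5: x = -13 + (5) = -8, y = 9 + (0) = 9 -> matches
step 6: x = -8 + (4) = -4, y = 9 + (3) = 12 -> confirmed correct
step 7: x = -4 + (-2) = -6, y = 12 + (9) = 21 -> checks out
step 8: x = -6 + (0) = -6, y = 21 + (-1) = 20 -> the recorded entry deviates here
The audit stops at step 8: the recorded entry is wrong and should be y = 20.

step 8, y = 20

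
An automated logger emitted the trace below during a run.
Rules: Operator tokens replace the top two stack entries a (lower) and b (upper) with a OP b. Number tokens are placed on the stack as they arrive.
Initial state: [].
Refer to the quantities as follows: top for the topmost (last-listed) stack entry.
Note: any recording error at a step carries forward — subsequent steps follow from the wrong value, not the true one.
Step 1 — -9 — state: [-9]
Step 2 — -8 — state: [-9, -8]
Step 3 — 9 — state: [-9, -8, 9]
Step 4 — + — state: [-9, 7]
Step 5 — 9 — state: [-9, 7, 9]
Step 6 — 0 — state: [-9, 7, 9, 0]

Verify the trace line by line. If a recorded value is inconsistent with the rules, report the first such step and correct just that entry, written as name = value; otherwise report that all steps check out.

1. push -9: top = -9 (checks out)
2. push -8: top = -8 (confirmed correct)
3. push 9: top = 9 (consistent with the trace)
4. -8 + 9 = 1 (not what was recorded)
Conclusion: step 4 carries the first error; the entry should be top = 1.

step 4, top = 1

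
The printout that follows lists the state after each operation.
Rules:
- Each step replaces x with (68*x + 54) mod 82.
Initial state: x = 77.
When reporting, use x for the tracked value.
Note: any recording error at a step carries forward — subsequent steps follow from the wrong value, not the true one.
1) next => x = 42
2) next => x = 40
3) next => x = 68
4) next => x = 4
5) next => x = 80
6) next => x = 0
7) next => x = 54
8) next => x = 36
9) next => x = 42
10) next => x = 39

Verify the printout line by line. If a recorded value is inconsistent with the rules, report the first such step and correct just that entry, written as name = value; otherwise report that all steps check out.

step 10, x = 40

Recomputing the run from the initial state:
step 1: x = 42
step 2: x = 40
step 3: x = 68
step 4: x = 4
step 5: x = 80
step 6: x = 0
step 7: x = 54
step 8: x = 36
step 9: x = 42
step 10: x = 40
The first disagreement with the printout is at step 10, where the value should be x = 40.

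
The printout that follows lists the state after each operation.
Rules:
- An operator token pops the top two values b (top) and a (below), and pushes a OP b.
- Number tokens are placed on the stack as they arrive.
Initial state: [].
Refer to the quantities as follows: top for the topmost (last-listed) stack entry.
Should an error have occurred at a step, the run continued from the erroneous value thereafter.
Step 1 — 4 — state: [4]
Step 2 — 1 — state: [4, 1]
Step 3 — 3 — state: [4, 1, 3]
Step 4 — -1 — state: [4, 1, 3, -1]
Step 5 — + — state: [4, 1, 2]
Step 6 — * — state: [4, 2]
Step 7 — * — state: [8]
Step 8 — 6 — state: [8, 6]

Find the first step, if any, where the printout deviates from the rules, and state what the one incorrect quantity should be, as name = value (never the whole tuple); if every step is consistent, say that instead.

step 1: push 4: top = 4 -> exactly as logged
step 2: push 1: top = 1 -> consistent with the printout
step 3: push 3: top = 3 -> agrees with the printout
step 4: push -1: top = -1 -> checks out
step 5: 3 + -1 = 2 -> checks out
step 6: 1 * 2 = 2 -> confirmed correct
step 7: 4 * 2 = 8 -> checks out
step 8: push 6: top = 6 -> agrees with the printout
All entries verified; no error found.

no error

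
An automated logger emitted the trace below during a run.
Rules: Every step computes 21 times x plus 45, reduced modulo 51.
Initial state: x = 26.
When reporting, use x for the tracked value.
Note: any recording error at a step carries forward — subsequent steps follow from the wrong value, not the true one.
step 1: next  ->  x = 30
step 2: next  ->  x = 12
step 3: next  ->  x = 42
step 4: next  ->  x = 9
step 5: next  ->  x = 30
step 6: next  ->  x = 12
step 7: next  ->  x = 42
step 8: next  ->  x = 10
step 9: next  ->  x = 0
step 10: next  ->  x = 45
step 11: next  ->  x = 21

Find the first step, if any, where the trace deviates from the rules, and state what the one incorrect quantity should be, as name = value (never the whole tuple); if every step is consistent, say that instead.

Step 1: x = (21*26 + 45) mod 51 = 30 — verified.
Step 2: x = (21*30 + 45) mod 51 = 12 — confirmed correct.
Step 3: x = (21*12 + 45) mod 51 = 42 — verified.
Step 4: x = (21*42 + 45) mod 51 = 9 — matches.
Step 5: x = (21*9 + 45) mod 51 = 30 — no discrepancy.
Step 6: x = (21*30 + 45) mod 51 = 12 — same as recorded.
Step 7: x = (21*12 + 45) mod 51 = 42 — agrees with the trace.
Step 8: x = (21*42 + 45) mod 51 = 9 — this is not what the trace shows.
So the first discrepancy is step 8, where the right value is x = 9.

step 8, x = 9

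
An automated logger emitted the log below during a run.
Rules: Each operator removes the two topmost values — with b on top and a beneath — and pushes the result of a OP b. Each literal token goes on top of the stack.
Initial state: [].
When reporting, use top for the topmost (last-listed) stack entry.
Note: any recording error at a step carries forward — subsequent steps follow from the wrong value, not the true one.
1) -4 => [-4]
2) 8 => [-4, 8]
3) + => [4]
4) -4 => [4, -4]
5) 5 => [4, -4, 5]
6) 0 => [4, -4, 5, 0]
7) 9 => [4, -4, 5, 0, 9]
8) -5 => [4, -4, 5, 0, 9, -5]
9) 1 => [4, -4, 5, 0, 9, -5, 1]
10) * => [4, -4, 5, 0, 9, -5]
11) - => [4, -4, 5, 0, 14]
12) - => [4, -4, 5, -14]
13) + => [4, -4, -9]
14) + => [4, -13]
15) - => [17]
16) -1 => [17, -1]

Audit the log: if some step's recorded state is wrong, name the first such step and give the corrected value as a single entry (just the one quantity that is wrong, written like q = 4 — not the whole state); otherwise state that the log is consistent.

no error

1. push -4: top = -4 (verified)
2. push 8: top = 8 (same as recorded)
3. -4 + 8 = 4 (no discrepancy)
4. push -4: top = -4 (in agreement)
5. push 5: top = 5 (verified)
6. push 0: top = 0 (in agreement)
7. push 9: top = 9 (same as recorded)
8. push -5: top = -5 (verified)
9. push 1: top = 1 (confirmed correct)
10. -5 * 1 = -5 (checks out)
11. 9 - -5 = 14 (matches)
12. 0 - 14 = -14 (verified)
13. 5 + -14 = -9 (same as recorded)
14. -4 + -9 = -13 (same as recorded)
15. 4 - -13 = 17 (exactly as logged)
16. push -1: top = -1 (no discrepancy)
All steps check out; nothing to correct.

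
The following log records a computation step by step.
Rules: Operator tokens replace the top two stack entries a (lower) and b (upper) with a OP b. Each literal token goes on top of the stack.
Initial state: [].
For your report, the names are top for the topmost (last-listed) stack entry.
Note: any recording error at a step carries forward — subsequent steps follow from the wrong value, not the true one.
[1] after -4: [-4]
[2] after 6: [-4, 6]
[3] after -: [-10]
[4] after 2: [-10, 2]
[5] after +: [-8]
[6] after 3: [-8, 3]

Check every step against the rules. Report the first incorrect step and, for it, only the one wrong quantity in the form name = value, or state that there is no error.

no error

1. push -4: top = -4 (in agreement)
2. push 6: top = 6 (verified)
3. -4 - 6 = -10 (checks out)
4. push 2: top = 2 (agrees with the log)
5. -10 + 2 = -8 (verified)
6. push 3: top = 3 (no discrepancy)
No step deviates from the rules.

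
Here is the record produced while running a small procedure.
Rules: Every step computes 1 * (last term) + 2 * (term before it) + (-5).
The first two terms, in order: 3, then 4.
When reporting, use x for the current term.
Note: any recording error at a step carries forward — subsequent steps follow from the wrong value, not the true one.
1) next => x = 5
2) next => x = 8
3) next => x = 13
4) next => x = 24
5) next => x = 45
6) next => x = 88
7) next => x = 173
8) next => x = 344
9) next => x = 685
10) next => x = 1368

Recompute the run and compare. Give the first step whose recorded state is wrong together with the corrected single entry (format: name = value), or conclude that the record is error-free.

no error

step 1: x = 1*(4) + (2)*(3) + (-5) = 5 -> confirmed correct
step 2: x = 1*(5) + (2)*(4) + (-5) = 8 -> no discrepancy
step 3: x = 1*(8) + (2)*(5) + (-5) = 13 -> checks out
step 4: x = 1*(13) + (2)*(8) + (-5) = 24 -> confirmed correct
step 5: x = 1*(24) + (2)*(13) + (-5) = 45 -> in agreement
step 6: x = 1*(45) + (2)*(24) + (-5) = 88 -> same as recorded
step 7: x = 1*(88) + (2)*(45) + (-5) = 173 -> same as recorded
step 8: x = 1*(173) + (2)*(88) + (-5) = 344 -> same as recorded
step 9: x = 1*(344) + (2)*(173) + (-5) = 685 -> same as recorded
step 10: x = 1*(685) + (2)*(344) + (-5) = 1368 -> no discrepancy
Each recorded entry agrees with the recomputation.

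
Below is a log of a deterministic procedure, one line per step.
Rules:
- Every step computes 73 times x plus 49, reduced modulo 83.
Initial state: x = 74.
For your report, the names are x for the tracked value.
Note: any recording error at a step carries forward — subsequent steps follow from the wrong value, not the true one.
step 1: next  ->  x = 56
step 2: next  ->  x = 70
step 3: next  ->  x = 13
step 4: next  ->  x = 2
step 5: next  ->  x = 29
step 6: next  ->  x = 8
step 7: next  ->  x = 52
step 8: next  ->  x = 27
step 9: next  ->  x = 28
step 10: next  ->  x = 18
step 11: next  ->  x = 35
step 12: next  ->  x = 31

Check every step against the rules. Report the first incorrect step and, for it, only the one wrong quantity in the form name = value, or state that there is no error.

Step 1: x = (73*74 + 49) mod 83 = 56 — consistent with the log.
Step 2: x = (73*56 + 49) mod 83 = 70 — exactly as logged.
Step 3: x = (73*70 + 49) mod 83 = 13 — in agreement.
Step 4: x = (73*13 + 49) mod 83 = 2 — exactly as logged.
Step 5: x = (73*2 + 49) mod 83 = 29 — exactly as logged.
Step 6: x = (73*29 + 49) mod 83 = 8 — consistent with the log.
Step 7: x = (73*8 + 49) mod 83 = 52 — in agreement.
Step 8: x = (73*52 + 49) mod 83 = 27 — agrees with the log.
Step 9: x = (73*27 + 49) mod 83 = 28 — in agreement.
Step 10: x = (73*28 + 49) mod 83 = 18 — same as recorded.
Step 11: x = (73*18 + 49) mod 83 = 35 — confirmed correct.
Step 12: x = (73*35 + 49) mod 83 = 31 — no discrepancy.
All entries verified; no error found.

no error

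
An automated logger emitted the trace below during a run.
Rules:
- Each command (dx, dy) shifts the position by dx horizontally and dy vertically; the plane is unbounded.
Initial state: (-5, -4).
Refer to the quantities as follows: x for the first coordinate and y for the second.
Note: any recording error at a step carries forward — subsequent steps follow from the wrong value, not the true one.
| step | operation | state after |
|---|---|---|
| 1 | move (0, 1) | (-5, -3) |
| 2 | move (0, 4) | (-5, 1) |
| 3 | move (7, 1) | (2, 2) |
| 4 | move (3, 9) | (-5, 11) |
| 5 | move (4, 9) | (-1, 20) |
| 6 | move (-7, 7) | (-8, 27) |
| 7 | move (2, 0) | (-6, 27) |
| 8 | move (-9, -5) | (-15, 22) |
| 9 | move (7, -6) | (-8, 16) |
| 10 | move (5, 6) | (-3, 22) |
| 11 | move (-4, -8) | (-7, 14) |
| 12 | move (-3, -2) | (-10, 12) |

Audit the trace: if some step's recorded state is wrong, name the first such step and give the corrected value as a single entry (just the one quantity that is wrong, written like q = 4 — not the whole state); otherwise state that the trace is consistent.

step 4, x = 5

Step 1: x = -5 + (0) = -5, y = -4 + (1) = -3 — matches.
Step 2: x = -5 + (0) = -5, y = -3 + (4) = 1 — no discrepancy.
Step 3: x = -5 + (7) = 2, y = 1 + (1) = 2 — in agreement.
Step 4: x = 2 + (3) = 5, y = 2 + (9) = 11 — not what was recorded.
Conclusion: step 4 carries the first error; the entry should be x = 5.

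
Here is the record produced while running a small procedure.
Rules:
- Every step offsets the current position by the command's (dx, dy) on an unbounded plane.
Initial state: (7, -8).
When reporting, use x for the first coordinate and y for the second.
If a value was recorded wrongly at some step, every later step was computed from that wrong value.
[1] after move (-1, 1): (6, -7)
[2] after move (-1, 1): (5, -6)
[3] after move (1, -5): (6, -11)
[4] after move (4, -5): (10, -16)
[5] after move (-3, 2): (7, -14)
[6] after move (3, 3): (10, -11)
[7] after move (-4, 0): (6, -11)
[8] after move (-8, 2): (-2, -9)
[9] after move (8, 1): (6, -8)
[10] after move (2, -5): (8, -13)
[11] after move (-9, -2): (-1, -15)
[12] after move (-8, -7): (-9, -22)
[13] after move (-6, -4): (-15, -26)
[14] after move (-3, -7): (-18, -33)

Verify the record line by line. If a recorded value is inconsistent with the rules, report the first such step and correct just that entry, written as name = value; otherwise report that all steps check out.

no error

step 1: x = 7 + (-1) = 6, y = -8 + (1) = -7 -> exactly as logged
step 2: x = 6 + (-1) = 5, y = -7 + (1) = -6 -> matches
step 3: x = 5 + (1) = 6, y = -6 + (-5) = -11 -> consistent with the record
step 4: x = 6 + (4) = 10, y = -11 + (-5) = -16 -> checks out
step 5: x = 10 + (-3) = 7, y = -16 + (2) = -14 -> verified
step 6: x = 7 + (3) = 10, y = -14 + (3) = -11 -> in agreement
step 7: x = 10 + (-4) = 6, y = -11 + (0) = -11 -> confirmed correct
step 8: x = 6 + (-8) = -2, y = -11 + (2) = -9 -> agrees with the record
step 9: x = -2 + (8) = 6, y = -9 + (1) = -8 -> exactly as logged
step 10: x = 6 + (2) = 8, y = -8 + (-5) = -13 -> no discrepancy
step 11: x = 8 + (-9) = -1, y = -13 + (-2) = -15 -> agrees with the record
step 12: x = -1 + (-8) = -9, y = -15 + (-7) = -22 -> matches
step 13: x = -9 + (-6) = -15, y = -22 + (-4) = -26 -> checks out
step 14: x = -15 + (-3) = -18, y = -26 + (-7) = -33 -> checks out
All steps check out; nothing to correct.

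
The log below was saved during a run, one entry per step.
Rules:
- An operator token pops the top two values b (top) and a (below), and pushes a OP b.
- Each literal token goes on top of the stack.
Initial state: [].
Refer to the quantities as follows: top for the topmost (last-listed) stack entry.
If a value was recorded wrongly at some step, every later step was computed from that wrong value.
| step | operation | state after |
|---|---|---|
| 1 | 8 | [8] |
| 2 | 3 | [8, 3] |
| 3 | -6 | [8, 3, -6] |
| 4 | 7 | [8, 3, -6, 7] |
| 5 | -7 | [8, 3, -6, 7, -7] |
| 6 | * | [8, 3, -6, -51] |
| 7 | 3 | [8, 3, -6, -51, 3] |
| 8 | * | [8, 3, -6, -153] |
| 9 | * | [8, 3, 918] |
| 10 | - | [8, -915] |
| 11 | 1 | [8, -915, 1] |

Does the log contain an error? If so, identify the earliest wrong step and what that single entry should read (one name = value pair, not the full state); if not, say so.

1. push 8: top = 8 (in agreement)
2. push 3: top = 3 (same as recorded)
3. push -6: top = -6 (in agreement)
4. push 7: top = 7 (no discrepancy)
5. push -7: top = -7 (matches)
6. 7 * -7 = -49 (first mismatch against the log)
That makes step 6 the first incorrect line — top = -49 is what it should show.

step 6, top = -49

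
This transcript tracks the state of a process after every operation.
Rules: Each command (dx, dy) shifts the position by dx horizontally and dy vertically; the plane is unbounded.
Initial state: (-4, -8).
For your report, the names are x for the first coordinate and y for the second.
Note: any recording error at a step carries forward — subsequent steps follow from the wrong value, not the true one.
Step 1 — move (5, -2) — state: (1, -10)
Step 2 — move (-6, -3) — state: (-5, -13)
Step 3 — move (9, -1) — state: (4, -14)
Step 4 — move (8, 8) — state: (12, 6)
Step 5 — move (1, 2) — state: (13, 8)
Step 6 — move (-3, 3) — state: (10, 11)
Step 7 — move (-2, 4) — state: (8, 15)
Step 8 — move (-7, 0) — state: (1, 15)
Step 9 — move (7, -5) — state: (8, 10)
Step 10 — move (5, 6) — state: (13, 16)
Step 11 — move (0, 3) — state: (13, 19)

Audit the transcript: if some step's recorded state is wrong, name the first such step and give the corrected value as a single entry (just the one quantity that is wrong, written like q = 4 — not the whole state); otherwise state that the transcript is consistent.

step 4, y = -6

Recomputing the run from the initial state:
step 1: x = 1, y = -10
step 2: x = -5, y = -13
step 3: x = 4, y = -14
step 4: x = 12, y = -6
step 5: x = 13, y = -4
step 6: x = 10, y = -1
step 7: x = 8, y = 3
step 8: x = 1, y = 3
step 9: x = 8, y = -2
step 10: x = 13, y = 4
step 11: x = 13, y = 7
The first disagreement with the transcript is at step 4, where the value should be y = -6.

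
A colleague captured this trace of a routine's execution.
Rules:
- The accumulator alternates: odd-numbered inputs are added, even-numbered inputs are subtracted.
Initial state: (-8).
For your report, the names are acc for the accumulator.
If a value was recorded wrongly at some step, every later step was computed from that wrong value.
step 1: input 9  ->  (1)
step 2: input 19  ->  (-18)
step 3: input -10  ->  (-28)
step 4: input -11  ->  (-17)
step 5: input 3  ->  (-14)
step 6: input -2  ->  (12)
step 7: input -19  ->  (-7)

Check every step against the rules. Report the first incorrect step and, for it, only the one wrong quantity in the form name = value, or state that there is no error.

step 6, acc = -12

step 1: acc = -8 + 9 = 1 -> verified
step 2: acc = 1 - 19 = -18 -> confirmed correct
step 3: acc = -18 + -10 = -28 -> verified
step 4: acc = -28 - -11 = -17 -> same as recorded
step 5: acc = -17 + 3 = -14 -> verified
step 6: acc = -14 - -2 = -12 -> not what was recorded
The audit stops at step 6: the recorded entry is wrong and should be acc = -12.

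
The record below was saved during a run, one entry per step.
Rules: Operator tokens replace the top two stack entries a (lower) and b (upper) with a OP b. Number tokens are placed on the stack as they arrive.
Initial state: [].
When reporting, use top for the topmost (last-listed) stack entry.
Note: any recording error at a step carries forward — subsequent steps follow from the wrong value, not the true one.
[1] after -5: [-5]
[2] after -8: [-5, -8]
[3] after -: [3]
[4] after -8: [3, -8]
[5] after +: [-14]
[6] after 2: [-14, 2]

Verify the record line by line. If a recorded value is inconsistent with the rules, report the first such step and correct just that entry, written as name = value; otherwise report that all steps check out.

step 5, top = -5

Step 1: push -5: top = -5 — same as recorded.
Step 2: push -8: top = -8 — same as recorded.
Step 3: -5 - -8 = 3 — in agreement.
Step 4: push -8: top = -8 — in agreement.
Step 5: 3 + -8 = -5 — this is not what the record shows.
The earliest wrong entry is at step 5: it should read top = -5.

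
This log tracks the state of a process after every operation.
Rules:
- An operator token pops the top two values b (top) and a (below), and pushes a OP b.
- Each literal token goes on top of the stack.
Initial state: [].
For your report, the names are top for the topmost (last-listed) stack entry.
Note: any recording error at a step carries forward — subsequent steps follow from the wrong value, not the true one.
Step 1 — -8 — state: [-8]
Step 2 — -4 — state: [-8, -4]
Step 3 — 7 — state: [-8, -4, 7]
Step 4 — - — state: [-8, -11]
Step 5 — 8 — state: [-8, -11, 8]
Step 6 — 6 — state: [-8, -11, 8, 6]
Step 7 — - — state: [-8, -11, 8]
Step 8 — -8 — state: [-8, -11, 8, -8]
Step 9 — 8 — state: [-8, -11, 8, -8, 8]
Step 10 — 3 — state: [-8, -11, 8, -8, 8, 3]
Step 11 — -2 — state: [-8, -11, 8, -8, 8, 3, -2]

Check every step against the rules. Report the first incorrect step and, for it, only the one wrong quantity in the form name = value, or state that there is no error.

step 7, top = 2

Recomputing the run from the initial state:
step 1: [-8]
step 2: [-8, -4]
step 3: [-8, -4, 7]
step 4: [-8, -11]
step 5: [-8, -11, 8]
step 6: [-8, -11, 8, 6]
step 7: [-8, -11, 2]
step 8: [-8, -11, 2, -8]
step 9: [-8, -11, 2, -8, 8]
step 10: [-8, -11, 2, -8, 8, 3]
step 11: [-8, -11, 2, -8, 8, 3, -2]
The first disagreement with the log is at step 7, where the value should be top = 2.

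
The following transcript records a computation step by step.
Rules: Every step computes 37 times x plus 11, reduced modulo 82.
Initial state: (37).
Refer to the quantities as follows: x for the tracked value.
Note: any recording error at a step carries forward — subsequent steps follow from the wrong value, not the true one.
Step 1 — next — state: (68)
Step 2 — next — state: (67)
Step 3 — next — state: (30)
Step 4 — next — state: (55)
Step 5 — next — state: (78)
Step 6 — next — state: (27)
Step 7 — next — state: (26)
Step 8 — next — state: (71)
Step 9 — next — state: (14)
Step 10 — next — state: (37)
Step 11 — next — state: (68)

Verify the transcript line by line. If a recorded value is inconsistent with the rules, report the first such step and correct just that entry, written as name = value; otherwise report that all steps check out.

Recomputing the run from the initial state:
step 1: x = 68
step 2: x = 67
step 3: x = 30
step 4: x = 55
step 5: x = 78
step 6: x = 27
step 7: x = 26
step 8: x = 71
step 9: x = 14
step 10: x = 37
step 11: x = 68
This matches the transcript at every step.

no error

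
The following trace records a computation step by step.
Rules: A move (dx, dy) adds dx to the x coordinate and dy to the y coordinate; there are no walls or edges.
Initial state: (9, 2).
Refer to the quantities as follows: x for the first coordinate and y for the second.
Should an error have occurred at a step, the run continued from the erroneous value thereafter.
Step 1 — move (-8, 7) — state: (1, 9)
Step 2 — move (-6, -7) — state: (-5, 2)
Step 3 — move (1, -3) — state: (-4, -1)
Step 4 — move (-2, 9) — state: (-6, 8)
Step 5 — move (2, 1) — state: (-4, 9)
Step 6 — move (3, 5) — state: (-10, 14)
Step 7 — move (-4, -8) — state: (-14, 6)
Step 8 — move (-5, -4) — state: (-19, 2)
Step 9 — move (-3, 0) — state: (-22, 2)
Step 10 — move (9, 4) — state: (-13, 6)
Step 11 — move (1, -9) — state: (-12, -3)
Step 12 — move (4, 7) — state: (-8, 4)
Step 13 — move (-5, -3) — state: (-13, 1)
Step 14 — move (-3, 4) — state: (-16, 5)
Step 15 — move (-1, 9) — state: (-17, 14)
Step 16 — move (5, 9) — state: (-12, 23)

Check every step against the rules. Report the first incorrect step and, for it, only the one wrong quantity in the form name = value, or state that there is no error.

Step 1: x = 9 + (-8) = 1, y = 2 + (7) = 9 — checks out.
Step 2: x = 1 + (-6) = -5, y = 9 + (-7) = 2 — matches.
Step 3: x = -5 + (1) = -4, y = 2 + (-3) = -1 — consistent with the trace.
Step 4: x = -4 + (-2) = -6, y = -1 + (9) = 8 — verified.
Step 5: x = -6 + (2) = -4, y = 8 + (1) = 9 — same as recorded.
Step 6: x = -4 + (3) = -1, y = 9 + (5) = 14 — the trace has a different value.
That makes step 6 the first incorrect line — x = -1 is what it should show.

step 6, x = -1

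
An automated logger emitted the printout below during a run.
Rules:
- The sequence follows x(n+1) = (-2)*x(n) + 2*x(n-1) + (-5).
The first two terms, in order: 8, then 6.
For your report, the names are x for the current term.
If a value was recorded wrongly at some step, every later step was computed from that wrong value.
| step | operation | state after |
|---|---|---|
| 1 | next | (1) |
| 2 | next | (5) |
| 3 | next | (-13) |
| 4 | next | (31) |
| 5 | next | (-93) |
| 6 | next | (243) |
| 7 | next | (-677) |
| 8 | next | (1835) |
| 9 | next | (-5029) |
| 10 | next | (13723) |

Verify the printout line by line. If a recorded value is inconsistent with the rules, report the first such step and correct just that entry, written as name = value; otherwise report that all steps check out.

step 1, x = -1

Recomputing the run from the initial state:
step 1: x = -1
step 2: x = 9
step 3: x = -25
step 4: x = 63
step 5: x = -181
step 6: x = 483
step 7: x = -1333
step 8: x = 3627
step 9: x = -9925
step 10: x = 27099
The first disagreement with the printout is at step 1, where the value should be x = -1.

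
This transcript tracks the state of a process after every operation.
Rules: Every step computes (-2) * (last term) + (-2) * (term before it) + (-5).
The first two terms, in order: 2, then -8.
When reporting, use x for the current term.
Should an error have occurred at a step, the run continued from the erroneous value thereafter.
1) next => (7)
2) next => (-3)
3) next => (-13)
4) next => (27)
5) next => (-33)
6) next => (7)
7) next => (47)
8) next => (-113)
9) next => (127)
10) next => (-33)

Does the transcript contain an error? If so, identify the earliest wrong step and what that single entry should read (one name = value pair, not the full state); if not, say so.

Recomputing the run from the initial state:
step 1: x = 7
step 2: x = -3
step 3: x = -13
step 4: x = 27
step 5: x = -33
step 6: x = 7
step 7: x = 47
step 8: x = -113
step 9: x = 127
step 10: x = -33
This matches the transcript at every step.

no error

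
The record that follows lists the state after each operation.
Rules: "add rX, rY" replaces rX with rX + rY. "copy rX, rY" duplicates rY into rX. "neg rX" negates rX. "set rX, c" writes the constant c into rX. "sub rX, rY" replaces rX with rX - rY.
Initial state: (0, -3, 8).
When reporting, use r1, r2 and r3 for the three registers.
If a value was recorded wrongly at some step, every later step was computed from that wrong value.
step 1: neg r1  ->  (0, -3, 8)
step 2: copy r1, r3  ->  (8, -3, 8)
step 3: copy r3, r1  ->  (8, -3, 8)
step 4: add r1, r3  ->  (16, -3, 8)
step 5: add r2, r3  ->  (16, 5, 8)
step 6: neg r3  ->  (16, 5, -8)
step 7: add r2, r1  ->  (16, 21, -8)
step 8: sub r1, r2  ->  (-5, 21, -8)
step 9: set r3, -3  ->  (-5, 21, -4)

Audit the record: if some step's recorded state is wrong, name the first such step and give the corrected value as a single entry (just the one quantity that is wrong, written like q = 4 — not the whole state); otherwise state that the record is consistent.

step 9, r3 = -3

step 1: r1 = -(0) = 0 -> exactly as logged
step 2: r1 = 8 -> same as recorded
step 3: r3 = 8 -> consistent with the record
step 4: r1 = 8 + 8 = 16 -> in agreement
step 5: r2 = -3 + 8 = 5 -> agrees with the record
step 6: r3 = -(8) = -8 -> no discrepancy
step 7: r2 = 5 + 16 = 21 -> agrees with the record
step 8: r1 = 16 - 21 = -5 -> in agreement
step 9: r3 = -3 -> first mismatch against the record
Step 9 is the first one off; corrected, r3 = -3.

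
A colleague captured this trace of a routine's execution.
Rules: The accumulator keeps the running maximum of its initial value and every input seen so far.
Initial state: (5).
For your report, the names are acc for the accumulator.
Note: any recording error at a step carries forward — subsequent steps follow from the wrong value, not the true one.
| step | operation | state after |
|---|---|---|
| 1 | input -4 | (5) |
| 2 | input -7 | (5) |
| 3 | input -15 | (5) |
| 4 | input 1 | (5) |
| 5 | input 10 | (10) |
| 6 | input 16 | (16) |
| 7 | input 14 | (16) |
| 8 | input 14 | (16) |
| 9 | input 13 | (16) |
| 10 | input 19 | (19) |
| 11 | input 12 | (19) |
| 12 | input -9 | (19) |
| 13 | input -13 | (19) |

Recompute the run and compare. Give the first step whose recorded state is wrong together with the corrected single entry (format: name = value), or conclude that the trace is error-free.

no error

Recomputing the run from the initial state:
step 1: acc = 5
step 2: acc = 5
step 3: acc = 5
step 4: acc = 5
step 5: acc = 10
step 6: acc = 16
step 7: acc = 16
step 8: acc = 16
step 9: acc = 16
step 10: acc = 19
step 11: acc = 19
step 12: acc = 19
step 13: acc = 19
This matches the trace at every step.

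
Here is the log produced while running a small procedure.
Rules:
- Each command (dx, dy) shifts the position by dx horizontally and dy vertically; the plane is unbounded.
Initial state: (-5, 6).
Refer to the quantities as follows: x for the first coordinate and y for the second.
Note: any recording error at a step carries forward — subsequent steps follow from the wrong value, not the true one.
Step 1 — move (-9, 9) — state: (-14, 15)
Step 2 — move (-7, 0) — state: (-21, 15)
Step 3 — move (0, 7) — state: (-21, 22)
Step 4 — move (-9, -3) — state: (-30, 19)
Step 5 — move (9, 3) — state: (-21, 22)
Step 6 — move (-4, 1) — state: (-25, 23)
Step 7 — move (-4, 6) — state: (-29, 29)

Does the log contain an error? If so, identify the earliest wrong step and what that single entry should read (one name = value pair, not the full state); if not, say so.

no error

1. x = -5 + (-9) = -14, y = 6 + (9) = 15 (confirmed correct)
2. x = -14 + (-7) = -21, y = 15 + (0) = 15 (in agreement)
3. x = -21 + (0) = -21, y = 15 + (7) = 22 (no discrepancy)
4. x = -21 + (-9) = -30, y = 22 + (-3) = 19 (no discrepancy)
5. x = -30 + (9) = -21, y = 19 + (3) = 22 (same as recorded)
6. x = -21 + (-4) = -25, y = 22 + (1) = 23 (exactly as logged)
7. x = -25 + (-4) = -29, y = 23 + (6) = 29 (verified)
The whole run recomputes cleanly — no discrepancies.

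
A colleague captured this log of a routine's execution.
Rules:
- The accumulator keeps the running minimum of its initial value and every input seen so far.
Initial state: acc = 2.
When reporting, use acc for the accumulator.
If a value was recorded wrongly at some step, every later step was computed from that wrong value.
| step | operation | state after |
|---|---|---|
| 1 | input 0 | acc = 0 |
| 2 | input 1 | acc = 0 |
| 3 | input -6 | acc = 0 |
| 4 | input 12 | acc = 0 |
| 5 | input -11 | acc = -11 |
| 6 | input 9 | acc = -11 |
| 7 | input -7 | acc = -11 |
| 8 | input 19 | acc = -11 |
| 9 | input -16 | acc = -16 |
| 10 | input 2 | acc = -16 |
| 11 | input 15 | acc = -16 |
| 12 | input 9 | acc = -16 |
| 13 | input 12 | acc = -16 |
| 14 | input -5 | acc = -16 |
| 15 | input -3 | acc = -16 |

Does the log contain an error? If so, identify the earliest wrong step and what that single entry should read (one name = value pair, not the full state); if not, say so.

step 3, acc = -6

Recomputing the run from the initial state:
step 1: acc = 0
step 2: acc = 0
step 3: acc = -6
step 4: acc = -6
step 5: acc = -11
step 6: acc = -11
step 7: acc = -11
step 8: acc = -11
step 9: acc = -16
step 10: acc = -16
step 11: acc = -16
step 12: acc = -16
step 13: acc = -16
step 14: acc = -16
step 15: acc = -16
The first disagreement with the log is at step 3, where the value should be acc = -6.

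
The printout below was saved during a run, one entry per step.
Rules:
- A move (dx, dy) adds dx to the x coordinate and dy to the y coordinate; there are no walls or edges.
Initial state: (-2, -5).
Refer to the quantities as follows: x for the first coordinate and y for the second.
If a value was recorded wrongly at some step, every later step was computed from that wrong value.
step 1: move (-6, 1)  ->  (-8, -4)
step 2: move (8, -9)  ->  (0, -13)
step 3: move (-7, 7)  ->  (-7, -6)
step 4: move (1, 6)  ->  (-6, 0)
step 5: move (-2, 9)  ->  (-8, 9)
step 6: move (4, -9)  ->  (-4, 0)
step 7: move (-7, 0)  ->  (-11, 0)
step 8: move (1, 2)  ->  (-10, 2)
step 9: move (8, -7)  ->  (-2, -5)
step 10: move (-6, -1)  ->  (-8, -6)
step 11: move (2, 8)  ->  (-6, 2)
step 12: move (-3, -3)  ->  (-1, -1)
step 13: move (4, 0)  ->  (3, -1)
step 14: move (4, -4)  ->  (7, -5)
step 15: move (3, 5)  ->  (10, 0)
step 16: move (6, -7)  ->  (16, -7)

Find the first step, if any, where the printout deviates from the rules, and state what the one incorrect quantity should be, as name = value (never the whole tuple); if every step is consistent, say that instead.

step 1: x = -2 + (-6) = -8, y = -5 + (1) = -4 -> exactly as logged
step 2: x = -8 + (8) = 0, y = -4 + (-9) = -13 -> confirmed correct
step 3: x = 0 + (-7) = -7, y = -13 + (7) = -6 -> checks out
step 4: x = -7 + (1) = -6, y = -6 + (6) = 0 -> matches
step 5: x = -6 + (-2) = -8, y = 0 + (9) = 9 -> verified
step 6: x = -8 + (4) = -4, y = 9 + (-9) = 0 -> same as recorded
step 7: x = -4 + (-7) = -11, y = 0 + (0) = 0 -> no discrepancy
step 8: x = -11 + (1) = -10, y = 0 + (2) = 2 -> exactly as logged
step 9: x = -10 + (8) = -2, y = 2 + (-7) = -5 -> verified
step 10: x = -2 + (-6) = -8, y = -5 + (-1) = -6 -> exactly as logged
step 11: x = -8 + (2) = -6, y = -6 + (8) = 2 -> matches
step 12: x = -6 + (-3) = -9, y = 2 + (-3) = -1 -> this is not what the printout shows
First incorrect step: 12; the correct value is x = -9.

step 12, x = -9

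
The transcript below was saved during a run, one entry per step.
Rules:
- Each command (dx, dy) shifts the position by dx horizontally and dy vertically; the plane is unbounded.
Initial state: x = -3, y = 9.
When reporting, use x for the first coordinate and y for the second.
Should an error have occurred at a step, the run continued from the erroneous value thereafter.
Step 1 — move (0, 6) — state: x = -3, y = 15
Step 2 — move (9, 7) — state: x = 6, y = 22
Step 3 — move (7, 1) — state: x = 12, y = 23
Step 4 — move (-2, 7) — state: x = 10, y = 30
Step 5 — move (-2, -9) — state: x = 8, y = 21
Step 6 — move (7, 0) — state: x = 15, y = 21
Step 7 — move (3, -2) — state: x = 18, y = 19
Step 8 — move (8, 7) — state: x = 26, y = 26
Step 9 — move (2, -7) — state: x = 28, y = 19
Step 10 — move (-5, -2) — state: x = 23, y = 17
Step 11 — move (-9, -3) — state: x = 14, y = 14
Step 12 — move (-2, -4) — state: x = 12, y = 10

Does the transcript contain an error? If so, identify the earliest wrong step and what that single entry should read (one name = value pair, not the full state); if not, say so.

step 3, x = 13

1. x = -3 + (0) = -3, y = 9 + (6) = 15 (verified)
2. x = -3 + (9) = 6, y = 15 + (7) = 22 (verified)
3. x = 6 + (7) = 13, y = 22 + (1) = 23 (this is not what the transcript shows)
First deviation found at step 3; the corrected entry is x = 13.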